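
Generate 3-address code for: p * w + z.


Break into single-operator statements:
t1 = p * w
t2 = t1 + z


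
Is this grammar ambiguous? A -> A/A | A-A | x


'x/x-x' has two parse trees (no precedence encoded between / and -)
Ambiguous


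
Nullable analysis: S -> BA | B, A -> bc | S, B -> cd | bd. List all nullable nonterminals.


A nonterminal is nullable iff some alternative derives ε (directly, or every symbol in it is nullable)
Nullable: {}


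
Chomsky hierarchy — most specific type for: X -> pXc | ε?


Single nonterminal LHS, but p^n c^n is not regular
Classification: Type 2 (Context-Free)


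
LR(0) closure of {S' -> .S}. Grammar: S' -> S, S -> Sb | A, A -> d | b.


Start: S' -> .S
For each item with dot before a nonterminal B, add B -> .γ for every B-production
Closure: [S' -> .S, S -> .Sb, S -> .A, A -> .d, A -> .b]


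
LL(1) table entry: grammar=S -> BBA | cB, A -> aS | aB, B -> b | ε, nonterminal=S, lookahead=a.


For [S, a]: 'a' ∈ FIRST(BBA)
Entry: S -> BBA


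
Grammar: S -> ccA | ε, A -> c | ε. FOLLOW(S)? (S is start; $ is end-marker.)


$ ∈ FOLLOW(S). For each A -> αBβ: add FIRST(β)\{ε} to FOLLOW(B); if β nullable, add FOLLOW(A).
FOLLOW(S) = {$}


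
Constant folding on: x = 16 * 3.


16 * 3 = 48 at compile time
Optimized: x = 48


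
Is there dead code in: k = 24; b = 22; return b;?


k is assigned but never read
Dead: 'k = 24'


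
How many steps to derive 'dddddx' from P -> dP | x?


Derivation: P => dP => ddP => dddP => ddddP => dddddP => dddddx
Steps: 6


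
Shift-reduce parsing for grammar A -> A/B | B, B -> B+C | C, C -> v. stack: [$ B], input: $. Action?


lookahead ∉ {+} so B won't extend; reduce A -> B
Action: reduce (A -> B)


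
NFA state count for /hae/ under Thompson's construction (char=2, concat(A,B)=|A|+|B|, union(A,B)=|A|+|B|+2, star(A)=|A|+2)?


Syntax tree has 3 char leaf(s), 0 union(s), 0 star(s)
chars contribute 3×2 = 6; each union adds +2; each star adds +2
Total: 6 + 0 + 0 = 6 states


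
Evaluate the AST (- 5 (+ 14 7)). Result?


Evaluate inner: (+ 14 7) = 21
Evaluate root: (- 5 21) = -16
Result: -16


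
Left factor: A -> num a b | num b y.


Common prefix: 'num'
Factored: A -> num A', A' -> a b | b y


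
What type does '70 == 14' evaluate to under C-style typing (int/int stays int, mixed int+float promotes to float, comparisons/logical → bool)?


Operand types: int == int
Rule: comparison yields bool
Result type: bool


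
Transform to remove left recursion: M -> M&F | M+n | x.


Left-recursive alternatives: M&F, M+n; non-recursive: x
Introduce M': M -> xM', M' -> &FM' | +nM' | ε


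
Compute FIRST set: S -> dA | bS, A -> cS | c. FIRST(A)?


Per alternative of A: FIRST(cS) = {c}; FIRST(c) = {c}
FIRST(A) = {c}


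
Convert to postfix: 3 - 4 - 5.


Left to right (same or higher precedence on left)
Postfix: 3 4 - 5 -


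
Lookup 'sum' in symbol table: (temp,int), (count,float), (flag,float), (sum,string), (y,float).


Lookup 'sum' → type string


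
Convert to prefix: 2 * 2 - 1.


left-to-right (same/higher precedence on left): tree is (- (* 2 2) 1)
Prefix: - * 2 2 1


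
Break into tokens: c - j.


Scan left to right, longest-match per lexeme
Tokens: ID(c), OP(-), ID(j)


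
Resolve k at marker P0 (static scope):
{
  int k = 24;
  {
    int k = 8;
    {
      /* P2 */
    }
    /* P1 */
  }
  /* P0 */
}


k declared in the same block as P0
k = 24


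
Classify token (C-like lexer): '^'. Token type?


Pattern: operator symbol
Type: OPERATOR


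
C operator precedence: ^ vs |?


'^' is bitwise XOR (level 4); '|' is bitwise OR (level 3)
Higher level binds tighter
'^' has higher precedence than '|'


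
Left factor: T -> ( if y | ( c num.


Common prefix: '('
Factored: T -> ( T', T' -> if y | c num


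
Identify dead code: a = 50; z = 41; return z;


a is assigned but never read
Dead: 'a = 50'


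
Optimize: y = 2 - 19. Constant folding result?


2 - 19 = -17 at compile time
Optimized: y = -17


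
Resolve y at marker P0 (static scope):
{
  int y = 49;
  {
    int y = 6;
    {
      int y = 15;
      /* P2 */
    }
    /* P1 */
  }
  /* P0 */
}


y declared in the same block as P0
y = 49


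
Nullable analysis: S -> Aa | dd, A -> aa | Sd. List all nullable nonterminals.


A nonterminal is nullable iff some alternative derives ε (directly, or every symbol in it is nullable)
Nullable: {}


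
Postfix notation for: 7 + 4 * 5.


* has higher precedence, evaluate 4*5 first
Postfix: 7 4 5 * +


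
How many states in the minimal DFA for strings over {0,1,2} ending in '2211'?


Track the longest suffix of input matching a prefix of '2211': 5 classes (prefixes of length 0..4)
Minimal DFA: 5 states


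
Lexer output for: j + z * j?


Scan left to right, longest-match per lexeme
Tokens: ID(j), OP(+), ID(z), OP(*), ID(j)


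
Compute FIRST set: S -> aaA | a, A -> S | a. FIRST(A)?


Per alternative of A: FIRST(S) = {a}; FIRST(a) = {a}
FIRST(A) = {a}


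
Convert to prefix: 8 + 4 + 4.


left-to-right (same/higher precedence on left): tree is (+ (+ 8 4) 4)
Prefix: + + 8 4 4


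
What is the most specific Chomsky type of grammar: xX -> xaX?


LHS has context (more than one symbol) and |LHS| ≤ |RHS|
Classification: Type 1 (Context-Sensitive)


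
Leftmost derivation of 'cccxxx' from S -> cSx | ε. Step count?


Derivation: S => cSx => ccSxx => cccSxxx => cccxxx
Steps: 4


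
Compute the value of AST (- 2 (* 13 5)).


Evaluate inner: (* 13 5) = 65
Evaluate root: (- 2 65) = -63
Result: -63


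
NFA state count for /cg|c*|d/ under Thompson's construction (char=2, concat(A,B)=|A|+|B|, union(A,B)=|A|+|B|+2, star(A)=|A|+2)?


Syntax tree has 4 char leaf(s), 2 union(s), 1 star(s)
chars contribute 4×2 = 8; each union adds +2; each star adds +2
Total: 8 + 4 + 2 = 14 states


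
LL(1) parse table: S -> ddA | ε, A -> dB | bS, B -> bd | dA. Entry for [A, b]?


For [A, b]: 'b' ∈ FIRST(bS)
Entry: A -> bS


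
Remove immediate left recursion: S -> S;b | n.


Left-recursive alternatives: S;b; non-recursive: n
Introduce S': S -> nS', S' -> ;bS' | ε


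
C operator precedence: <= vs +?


'+' is additive (level 9); '<=' is relational (level 7)
Higher level binds tighter
'+' has higher precedence than '<='


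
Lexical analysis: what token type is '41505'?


Pattern: digits only
Type: INTEGER_LITERAL


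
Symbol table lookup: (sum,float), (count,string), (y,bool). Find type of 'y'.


Lookup 'y' → type bool


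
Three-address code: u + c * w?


Break into single-operator statements:
t1 = c * w
t2 = u + t1


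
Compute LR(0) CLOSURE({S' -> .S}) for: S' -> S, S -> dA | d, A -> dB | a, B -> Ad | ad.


Start: S' -> .S
For each item with dot before a nonterminal B, add B -> .γ for every B-production
Closure: [S' -> .S, S -> .dA, S -> .d]


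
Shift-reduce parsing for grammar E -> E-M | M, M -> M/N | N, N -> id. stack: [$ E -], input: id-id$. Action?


no handle ('E-' is not any RHS); shift 'id'
Action: shift


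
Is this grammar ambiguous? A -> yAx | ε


balanced y^n…x^n: each string has a unique parse
Unambiguous


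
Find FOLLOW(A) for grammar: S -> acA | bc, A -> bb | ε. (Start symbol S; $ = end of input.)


$ ∈ FOLLOW(S). For each A -> αBβ: add FIRST(β)\{ε} to FOLLOW(B); if β nullable, add FOLLOW(A).
FOLLOW(A) = {$}


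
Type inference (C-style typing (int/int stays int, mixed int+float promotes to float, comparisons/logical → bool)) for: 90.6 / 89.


Operand types: float / int
Rule: mixed int/float promotes to float; int/int stays int
Result type: float


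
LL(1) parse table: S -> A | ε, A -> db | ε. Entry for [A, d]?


For [A, d]: 'd' ∈ FIRST(db)
Entry: A -> db


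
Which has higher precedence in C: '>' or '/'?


'/' is multiplicative (level 10); '>' is relational (level 7)
Higher level binds tighter
'/' has higher precedence than '>'


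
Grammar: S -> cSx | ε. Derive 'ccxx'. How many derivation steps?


Derivation: S => cSx => ccSxx => ccxx
Steps: 3


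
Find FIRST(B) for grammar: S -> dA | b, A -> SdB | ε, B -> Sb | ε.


Per alternative of B: FIRST(Sb) = {b, d}; FIRST(ε) = {ε}
FIRST(B) = {b, d, ε}


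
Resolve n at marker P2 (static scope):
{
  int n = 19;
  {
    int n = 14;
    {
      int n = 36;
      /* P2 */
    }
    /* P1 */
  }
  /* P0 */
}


n declared in the same block as P2
n = 36


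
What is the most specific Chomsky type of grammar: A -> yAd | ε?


Single nonterminal LHS, but y^n d^n is not regular
Classification: Type 2 (Context-Free)


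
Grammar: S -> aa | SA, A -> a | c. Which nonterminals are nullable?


A nonterminal is nullable iff some alternative derives ε (directly, or every symbol in it is nullable)
Nullable: {}


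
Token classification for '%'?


Pattern: operator symbol
Type: OPERATOR


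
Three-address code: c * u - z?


Break into single-operator statements:
t1 = c * u
t2 = t1 - z


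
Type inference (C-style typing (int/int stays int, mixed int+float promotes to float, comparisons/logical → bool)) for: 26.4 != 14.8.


Operand types: float != float
Rule: comparison yields bool
Result type: bool


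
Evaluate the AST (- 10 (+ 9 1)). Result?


Evaluate inner: (+ 9 1) = 10
Evaluate root: (- 10 10) = 0
Result: 0


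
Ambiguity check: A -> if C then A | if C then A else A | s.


dangling else: 'if C then if C then s else s' parses two ways
Ambiguous


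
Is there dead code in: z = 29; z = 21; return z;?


first assignment to z is overwritten before any read
Dead: 'z = 29'


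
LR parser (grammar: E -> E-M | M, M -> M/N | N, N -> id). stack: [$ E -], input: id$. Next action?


no handle ('E-' is not any RHS); shift 'id'
Action: shift


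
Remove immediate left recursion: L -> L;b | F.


Left-recursive alternatives: L;b; non-recursive: F
Introduce L': L -> FL', L' -> ;bL' | ε


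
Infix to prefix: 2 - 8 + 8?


left-to-right (same/higher precedence on left): tree is (+ (- 2 8) 8)
Prefix: + - 2 8 8


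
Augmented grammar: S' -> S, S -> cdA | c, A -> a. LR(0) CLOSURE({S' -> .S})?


Start: S' -> .S
For each item with dot before a nonterminal B, add B -> .γ for every B-production
Closure: [S' -> .S, S -> .cdA, S -> .c]


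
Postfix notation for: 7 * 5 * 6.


Left to right (same or higher precedence on left)
Postfix: 7 5 * 6 *


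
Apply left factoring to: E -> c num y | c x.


Common prefix: 'c'
Factored: E -> c E', E' -> num y | x


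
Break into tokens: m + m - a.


Scan left to right, longest-match per lexeme
Tokens: ID(m), OP(+), ID(m), OP(-), ID(a)


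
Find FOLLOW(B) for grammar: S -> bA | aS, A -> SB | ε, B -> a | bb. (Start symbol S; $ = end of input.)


$ ∈ FOLLOW(S). For each A -> αBβ: add FIRST(β)\{ε} to FOLLOW(B); if β nullable, add FOLLOW(A).
FOLLOW(B) = {$, a, b}


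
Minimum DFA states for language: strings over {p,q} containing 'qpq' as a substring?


KMP-style automaton: 3 progress states + 1 absorbing accept = 4
Minimal DFA: 4 states


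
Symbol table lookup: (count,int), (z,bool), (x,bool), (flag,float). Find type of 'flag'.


Lookup 'flag' → type float


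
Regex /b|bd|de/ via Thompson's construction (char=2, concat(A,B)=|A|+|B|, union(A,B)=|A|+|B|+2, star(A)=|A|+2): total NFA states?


Syntax tree has 5 char leaf(s), 2 union(s), 0 star(s)
chars contribute 5×2 = 10; each union adds +2; each star adds +2
Total: 10 + 4 + 0 = 14 states


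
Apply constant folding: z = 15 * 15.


15 * 15 = 225 at compile time
Optimized: z = 225


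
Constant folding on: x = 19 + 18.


19 + 18 = 37 at compile time
Optimized: x = 37


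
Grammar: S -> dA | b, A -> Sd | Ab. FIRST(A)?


Per alternative of A: FIRST(Sd) = {b, d}; FIRST(Ab) = {b, d}
FIRST(A) = {b, d}


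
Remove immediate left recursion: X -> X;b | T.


Left-recursive alternatives: X;b; non-recursive: T
Introduce X': X -> TX', X' -> ;bX' | ε


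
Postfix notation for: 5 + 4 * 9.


* has higher precedence, evaluate 4*9 first
Postfix: 5 4 9 * +


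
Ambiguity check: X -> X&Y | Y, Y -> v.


precedence layered via separate nonterminal Y: deterministic
Unambiguous


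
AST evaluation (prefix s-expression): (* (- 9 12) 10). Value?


Evaluate inner: (- 9 12) = -3
Evaluate root: (* -3 10) = -30
Result: -30


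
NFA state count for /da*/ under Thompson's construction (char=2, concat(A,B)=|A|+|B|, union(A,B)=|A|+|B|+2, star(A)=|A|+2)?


Syntax tree has 2 char leaf(s), 0 union(s), 1 star(s)
chars contribute 2×2 = 4; each union adds +2; each star adds +2
Total: 4 + 0 + 2 = 6 states


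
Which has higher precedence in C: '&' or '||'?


'&' is bitwise AND (level 5); '||' is logical OR (level 1)
Higher level binds tighter
'&' has higher precedence than '||'


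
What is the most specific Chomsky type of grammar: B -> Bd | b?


Left-linear: every RHS is a terminal or one nonterminal followed by a terminal
Classification: Type 3 (Regular)


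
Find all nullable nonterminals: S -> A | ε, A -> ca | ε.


A nonterminal is nullable iff some alternative derives ε (directly, or every symbol in it is nullable)
Nullable: {A, S}


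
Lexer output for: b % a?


Scan left to right, longest-match per lexeme
Tokens: ID(b), OP(%), ID(a)


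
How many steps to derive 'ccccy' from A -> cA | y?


Derivation: A => cA => ccA => cccA => ccccA => ccccy
Steps: 5


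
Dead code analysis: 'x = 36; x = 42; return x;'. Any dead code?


first assignment to x is overwritten before any read
Dead: 'x = 36'


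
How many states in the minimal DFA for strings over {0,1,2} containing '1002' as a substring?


KMP-style automaton: 4 progress states + 1 absorbing accept = 5
Minimal DFA: 5 states


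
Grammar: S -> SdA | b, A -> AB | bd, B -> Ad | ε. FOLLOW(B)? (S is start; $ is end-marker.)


$ ∈ FOLLOW(S). For each A -> αBβ: add FIRST(β)\{ε} to FOLLOW(B); if β nullable, add FOLLOW(A).
FOLLOW(B) = {$, b, d}


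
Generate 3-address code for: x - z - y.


Break into single-operator statements:
t1 = x - z
t2 = t1 - y


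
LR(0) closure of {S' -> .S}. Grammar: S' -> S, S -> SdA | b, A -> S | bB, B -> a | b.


Start: S' -> .S
For each item with dot before a nonterminal B, add B -> .γ for every B-production
Closure: [S' -> .S, S -> .SdA, S -> .b]


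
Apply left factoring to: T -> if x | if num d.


Common prefix: 'if'
Factored: T -> if T', T' -> x | num d


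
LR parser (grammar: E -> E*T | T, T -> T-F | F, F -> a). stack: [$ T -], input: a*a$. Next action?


no handle; shift 'a'
Action: shift


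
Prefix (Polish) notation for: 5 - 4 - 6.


left-to-right (same/higher precedence on left): tree is (- (- 5 4) 6)
Prefix: - - 5 4 6


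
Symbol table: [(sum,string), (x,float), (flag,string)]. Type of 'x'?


Lookup 'x' → type float


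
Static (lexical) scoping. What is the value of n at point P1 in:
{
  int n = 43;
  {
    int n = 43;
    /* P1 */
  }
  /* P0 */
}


n declared in the same block as P1
n = 43


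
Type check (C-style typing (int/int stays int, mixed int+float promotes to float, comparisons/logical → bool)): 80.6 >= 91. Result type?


Operand types: float >= int
Rule: comparison yields bool
Result type: bool


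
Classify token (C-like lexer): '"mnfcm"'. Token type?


Pattern: double-quoted sequence
Type: STRING_LITERAL


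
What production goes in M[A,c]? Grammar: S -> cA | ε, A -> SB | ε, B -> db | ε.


For [A, c]: 'c' ∈ FIRST(SB)
Entry: A -> SB


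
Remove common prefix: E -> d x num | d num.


Common prefix: 'd'
Factored: E -> d E', E' -> x num | num


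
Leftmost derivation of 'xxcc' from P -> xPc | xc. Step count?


Derivation: P => xPc => xxcc
Steps: 2


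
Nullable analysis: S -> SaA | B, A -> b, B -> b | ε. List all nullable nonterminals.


A nonterminal is nullable iff some alternative derives ε (directly, or every symbol in it is nullable)
Nullable: {B, S}


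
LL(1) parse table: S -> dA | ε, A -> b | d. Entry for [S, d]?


For [S, d]: 'd' ∈ FIRST(dA)
Entry: S -> dA


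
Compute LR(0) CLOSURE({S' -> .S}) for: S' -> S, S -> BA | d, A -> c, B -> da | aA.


Start: S' -> .S
For each item with dot before a nonterminal B, add B -> .γ for every B-production
Closure: [S' -> .S, S -> .BA, S -> .d, B -> .da, B -> .aA]


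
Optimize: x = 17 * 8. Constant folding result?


17 * 8 = 136 at compile time
Optimized: x = 136


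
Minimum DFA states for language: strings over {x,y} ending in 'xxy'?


Track the longest suffix of input matching a prefix of 'xxy': 4 classes (prefixes of length 0..3)
Minimal DFA: 4 states


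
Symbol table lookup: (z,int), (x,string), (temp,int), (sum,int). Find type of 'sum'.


Lookup 'sum' → type int


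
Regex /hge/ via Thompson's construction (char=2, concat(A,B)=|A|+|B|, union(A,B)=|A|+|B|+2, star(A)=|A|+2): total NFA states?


Syntax tree has 3 char leaf(s), 0 union(s), 0 star(s)
chars contribute 3×2 = 6; each union adds +2; each star adds +2
Total: 6 + 0 + 0 = 6 states


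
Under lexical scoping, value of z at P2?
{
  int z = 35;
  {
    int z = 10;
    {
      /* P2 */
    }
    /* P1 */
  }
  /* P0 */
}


P2's block does not declare z; resolves to the enclosing declaration at depth 1
z = 10


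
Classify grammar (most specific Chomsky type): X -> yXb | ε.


Single nonterminal LHS, but y^n b^n is not regular
Classification: Type 2 (Context-Free)


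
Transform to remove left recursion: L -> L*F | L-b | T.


Left-recursive alternatives: L*F, L-b; non-recursive: T
Introduce L': L -> TL', L' -> *FL' | -bL' | ε


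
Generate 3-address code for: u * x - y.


Break into single-operator statements:
t1 = u * x
t2 = t1 - y


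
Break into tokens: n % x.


Scan left to right, longest-match per lexeme
Tokens: ID(n), OP(%), ID(x)


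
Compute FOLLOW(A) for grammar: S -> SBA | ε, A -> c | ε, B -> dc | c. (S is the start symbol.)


$ ∈ FOLLOW(S). For each A -> αBβ: add FIRST(β)\{ε} to FOLLOW(B); if β nullable, add FOLLOW(A).
FOLLOW(A) = {$, c, d}


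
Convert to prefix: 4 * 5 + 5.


left-to-right (same/higher precedence on left): tree is (+ (* 4 5) 5)
Prefix: + * 4 5 5


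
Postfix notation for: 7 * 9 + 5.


Left to right (same or higher precedence on left)
Postfix: 7 9 * 5 +


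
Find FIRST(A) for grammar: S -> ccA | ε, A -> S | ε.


Per alternative of A: FIRST(S) = {c, ε}; FIRST(ε) = {ε}
FIRST(A) = {c, ε}


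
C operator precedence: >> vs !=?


'>>' is shift (level 8); '!=' is equality (level 6)
Higher level binds tighter
'>>' has higher precedence than '!='


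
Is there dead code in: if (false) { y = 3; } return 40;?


condition is constant false, so the whole block is unreachable
Dead: 'if (false) { y = 3; }'


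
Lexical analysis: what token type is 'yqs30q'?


Pattern: letter/underscore followed by alphanumerics, not a keyword
Type: IDENTIFIER


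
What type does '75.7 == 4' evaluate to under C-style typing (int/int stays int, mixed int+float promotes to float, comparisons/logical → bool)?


Operand types: float == int
Rule: comparison yields bool
Result type: bool


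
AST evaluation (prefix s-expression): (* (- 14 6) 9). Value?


Evaluate inner: (- 14 6) = 8
Evaluate root: (* 8 9) = 72
Result: 72


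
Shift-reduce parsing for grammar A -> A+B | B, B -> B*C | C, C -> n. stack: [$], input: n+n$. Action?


no handle on stack; shift 'n'
Action: shift


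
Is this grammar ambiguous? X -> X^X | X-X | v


'v^v-v' has two parse trees (no precedence encoded between ^ and -)
Ambiguous


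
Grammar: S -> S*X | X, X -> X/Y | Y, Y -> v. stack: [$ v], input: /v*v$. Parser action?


'v' on top is the handle for Y -> v
Action: reduce (Y -> v)


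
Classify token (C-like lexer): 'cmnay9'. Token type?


Pattern: letter/underscore followed by alphanumerics, not a keyword
Type: IDENTIFIER


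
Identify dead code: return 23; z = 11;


statement follows a return and is unreachable
Dead: 'z = 11'


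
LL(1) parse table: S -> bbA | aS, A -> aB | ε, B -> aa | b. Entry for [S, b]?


For [S, b]: 'b' ∈ FIRST(bbA)
Entry: S -> bbA


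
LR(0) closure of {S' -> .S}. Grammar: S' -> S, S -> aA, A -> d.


Start: S' -> .S
For each item with dot before a nonterminal B, add B -> .γ for every B-production
Closure: [S' -> .S, S -> .aA]


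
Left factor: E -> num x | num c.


Common prefix: 'num'
Factored: E -> num E', E' -> x | c


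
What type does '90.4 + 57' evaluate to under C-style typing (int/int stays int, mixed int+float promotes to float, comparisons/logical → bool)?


Operand types: float + int
Rule: mixed int/float promotes to float; int/int stays int
Result type: float


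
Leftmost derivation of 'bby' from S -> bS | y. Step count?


Derivation: S => bS => bbS => bby
Steps: 3


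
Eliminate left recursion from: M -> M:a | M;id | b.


Left-recursive alternatives: M:a, M;id; non-recursive: b
Introduce M': M -> bM', M' -> :aM' | ;idM' | ε


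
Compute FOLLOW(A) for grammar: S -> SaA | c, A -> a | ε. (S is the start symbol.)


$ ∈ FOLLOW(S). For each A -> αBβ: add FIRST(β)\{ε} to FOLLOW(B); if β nullable, add FOLLOW(A).
FOLLOW(A) = {$, a}


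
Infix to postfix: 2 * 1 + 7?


Left to right (same or higher precedence on left)
Postfix: 2 1 * 7 +


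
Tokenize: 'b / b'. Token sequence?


Scan left to right, longest-match per lexeme
Tokens: ID(b), OP(/), ID(b)


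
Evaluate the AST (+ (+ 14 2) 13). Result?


Evaluate inner: (+ 14 2) = 16
Evaluate root: (+ 16 13) = 29
Result: 29


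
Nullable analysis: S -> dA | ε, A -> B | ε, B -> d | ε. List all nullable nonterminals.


A nonterminal is nullable iff some alternative derives ε (directly, or every symbol in it is nullable)
Nullable: {A, B, S}


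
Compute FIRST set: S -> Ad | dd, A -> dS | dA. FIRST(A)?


Per alternative of A: FIRST(dS) = {d}; FIRST(dA) = {d}
FIRST(A) = {d}


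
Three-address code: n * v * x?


Break into single-operator statements:
t1 = n * v
t2 = t1 * x


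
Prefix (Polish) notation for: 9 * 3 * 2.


left-to-right (same/higher precedence on left): tree is (* (* 9 3) 2)
Prefix: * * 9 3 2


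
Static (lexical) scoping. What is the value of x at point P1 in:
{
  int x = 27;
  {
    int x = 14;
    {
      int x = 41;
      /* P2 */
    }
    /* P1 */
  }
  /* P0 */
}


x declared in the same block as P1
x = 14


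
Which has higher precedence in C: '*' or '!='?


'*' is multiplicative (level 10); '!=' is equality (level 6)
Higher level binds tighter
'*' has higher precedence than '!='


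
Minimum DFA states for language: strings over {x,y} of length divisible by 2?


Track length mod 2: states 0..1, accept at 0
Minimal DFA: 2 states


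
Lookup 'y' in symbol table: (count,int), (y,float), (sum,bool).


Lookup 'y' → type float


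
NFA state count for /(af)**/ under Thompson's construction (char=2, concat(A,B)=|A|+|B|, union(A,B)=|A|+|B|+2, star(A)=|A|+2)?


Syntax tree has 2 char leaf(s), 0 union(s), 2 star(s)
chars contribute 2×2 = 4; each union adds +2; each star adds +2
Total: 4 + 0 + 4 = 8 states


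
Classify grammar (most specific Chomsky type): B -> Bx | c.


Left-linear: every RHS is a terminal or one nonterminal followed by a terminal
Classification: Type 3 (Regular)


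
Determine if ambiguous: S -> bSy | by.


balanced b^n…y^n: each string has a unique parse
Unambiguous


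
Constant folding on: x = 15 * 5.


15 * 5 = 75 at compile time
Optimized: x = 75


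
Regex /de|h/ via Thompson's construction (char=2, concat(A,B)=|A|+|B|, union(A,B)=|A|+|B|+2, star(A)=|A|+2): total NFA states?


Syntax tree has 3 char leaf(s), 1 union(s), 0 star(s)
chars contribute 3×2 = 6; each union adds +2; each star adds +2
Total: 6 + 2 + 0 = 8 states


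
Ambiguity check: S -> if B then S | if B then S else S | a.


dangling else: 'if B then if B then a else a' parses two ways
Ambiguous


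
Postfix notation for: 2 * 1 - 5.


Left to right (same or higher precedence on left)
Postfix: 2 1 * 5 -


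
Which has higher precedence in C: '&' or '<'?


'<' is relational (level 7); '&' is bitwise AND (level 5)
Higher level binds tighter
'<' has higher precedence than '&'


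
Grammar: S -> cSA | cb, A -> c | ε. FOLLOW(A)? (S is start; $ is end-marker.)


$ ∈ FOLLOW(S). For each A -> αBβ: add FIRST(β)\{ε} to FOLLOW(B); if β nullable, add FOLLOW(A).
FOLLOW(A) = {$, c}


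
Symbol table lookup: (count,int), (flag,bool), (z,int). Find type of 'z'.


Lookup 'z' → type int


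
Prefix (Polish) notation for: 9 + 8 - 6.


left-to-right (same/higher precedence on left): tree is (- (+ 9 8) 6)
Prefix: - + 9 8 6


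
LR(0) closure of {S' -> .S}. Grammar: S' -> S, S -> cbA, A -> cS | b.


Start: S' -> .S
For each item with dot before a nonterminal B, add B -> .γ for every B-production
Closure: [S' -> .S, S -> .cbA]


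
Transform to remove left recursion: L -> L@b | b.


Left-recursive alternatives: L@b; non-recursive: b
Introduce L': L -> bL', L' -> @bL' | ε


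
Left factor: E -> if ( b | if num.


Common prefix: 'if'
Factored: E -> if E', E' -> ( b | num


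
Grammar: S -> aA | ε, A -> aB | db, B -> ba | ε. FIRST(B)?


Per alternative of B: FIRST(ba) = {b}; FIRST(ε) = {ε}
FIRST(B) = {b, ε}


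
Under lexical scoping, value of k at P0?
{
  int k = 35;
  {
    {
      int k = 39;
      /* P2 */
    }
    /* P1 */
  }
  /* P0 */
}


k declared in the same block as P0
k = 35


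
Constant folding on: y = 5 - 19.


5 - 19 = -14 at compile time
Optimized: y = -14


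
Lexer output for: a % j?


Scan left to right, longest-match per lexeme
Tokens: ID(a), OP(%), ID(j)


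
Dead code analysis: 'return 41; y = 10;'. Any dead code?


statement follows a return and is unreachable
Dead: 'y = 10'


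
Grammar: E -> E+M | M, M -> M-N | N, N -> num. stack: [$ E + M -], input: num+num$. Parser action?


no handle; shift 'num'
Action: shift


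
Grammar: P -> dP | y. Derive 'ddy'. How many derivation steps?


Derivation: P => dP => ddP => ddy
Steps: 3


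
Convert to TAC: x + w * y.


Break into single-operator statements:
t1 = w * y
t2 = x + t1


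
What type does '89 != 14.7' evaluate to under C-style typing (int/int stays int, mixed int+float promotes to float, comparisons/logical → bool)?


Operand types: int != float
Rule: comparison yields bool
Result type: bool


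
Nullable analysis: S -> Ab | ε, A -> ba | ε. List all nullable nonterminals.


A nonterminal is nullable iff some alternative derives ε (directly, or every symbol in it is nullable)
Nullable: {A, S}


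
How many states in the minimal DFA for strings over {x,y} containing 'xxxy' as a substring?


KMP-style automaton: 4 progress states + 1 absorbing accept = 5
Minimal DFA: 5 states


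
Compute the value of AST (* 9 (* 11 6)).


Evaluate inner: (* 11 6) = 66
Evaluate root: (* 9 66) = 594
Result: 594


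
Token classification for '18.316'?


Pattern: digits with a decimal point
Type: FLOAT_LITERAL


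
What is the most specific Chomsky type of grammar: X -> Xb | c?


Left-linear: every RHS is a terminal or one nonterminal followed by a terminal
Classification: Type 3 (Regular)


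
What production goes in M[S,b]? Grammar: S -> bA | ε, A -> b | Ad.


For [S, b]: 'b' ∈ FIRST(bA)
Entry: S -> bA


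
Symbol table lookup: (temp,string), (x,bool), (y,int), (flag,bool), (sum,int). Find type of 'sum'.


Lookup 'sum' → type int


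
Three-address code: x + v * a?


Break into single-operator statements:
t1 = v * a
t2 = x + t1


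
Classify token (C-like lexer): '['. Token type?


Pattern: delimiter/punctuation
Type: PUNCTUATION


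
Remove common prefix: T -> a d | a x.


Common prefix: 'a'
Factored: T -> a T', T' -> d | x


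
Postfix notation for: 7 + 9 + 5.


Left to right (same or higher precedence on left)
Postfix: 7 9 + 5 +


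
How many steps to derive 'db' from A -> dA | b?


Derivation: A => dA => db
Steps: 2


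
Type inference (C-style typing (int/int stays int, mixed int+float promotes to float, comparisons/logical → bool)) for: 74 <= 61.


Operand types: int <= int
Rule: comparison yields bool
Result type: bool


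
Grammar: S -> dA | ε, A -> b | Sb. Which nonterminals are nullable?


A nonterminal is nullable iff some alternative derives ε (directly, or every symbol in it is nullable)
Nullable: {S}


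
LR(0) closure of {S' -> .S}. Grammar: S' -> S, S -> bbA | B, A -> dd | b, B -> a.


Start: S' -> .S
For each item with dot before a nonterminal B, add B -> .γ for every B-production
Closure: [S' -> .S, S -> .bbA, S -> .B, B -> .a]


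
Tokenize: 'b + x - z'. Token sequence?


Scan left to right, longest-match per lexeme
Tokens: ID(b), OP(+), ID(x), OP(-), ID(z)


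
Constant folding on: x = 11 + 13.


11 + 13 = 24 at compile time
Optimized: x = 24


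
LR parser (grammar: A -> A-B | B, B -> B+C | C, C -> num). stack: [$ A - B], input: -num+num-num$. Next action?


handle 'A-B' on top; lookahead ∈ FOLLOW(A) = {-, $}
Action: reduce (A -> A-B)


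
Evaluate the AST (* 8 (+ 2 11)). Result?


Evaluate inner: (+ 2 11) = 13
Evaluate root: (* 8 13) = 104
Result: 104


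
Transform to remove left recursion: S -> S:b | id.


Left-recursive alternatives: S:b; non-recursive: id
Introduce S': S -> idS', S' -> :bS' | ε


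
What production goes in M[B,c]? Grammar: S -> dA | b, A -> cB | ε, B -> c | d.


For [B, c]: 'c' ∈ FIRST(c)
Entry: B -> c


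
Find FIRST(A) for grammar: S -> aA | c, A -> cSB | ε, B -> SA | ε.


Per alternative of A: FIRST(cSB) = {c}; FIRST(ε) = {ε}
FIRST(A) = {c, ε}


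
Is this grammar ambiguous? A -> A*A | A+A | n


'n*n+n' has two parse trees (no precedence encoded between * and +)
Ambiguous


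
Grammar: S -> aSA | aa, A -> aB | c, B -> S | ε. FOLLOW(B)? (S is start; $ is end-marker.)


$ ∈ FOLLOW(S). For each A -> αBβ: add FIRST(β)\{ε} to FOLLOW(B); if β nullable, add FOLLOW(A).
FOLLOW(B) = {$, a, c}


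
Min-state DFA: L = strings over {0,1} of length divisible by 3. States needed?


Track length mod 3: states 0..2, accept at 0
Minimal DFA: 3 states


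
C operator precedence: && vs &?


'&' is bitwise AND (level 5); '&&' is logical AND (level 2)
Higher level binds tighter
'&' has higher precedence than '&&'


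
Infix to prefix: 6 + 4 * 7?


'*' binds tighter: tree is (+ 6 (* 4 7))
Prefix: + 6 * 4 7


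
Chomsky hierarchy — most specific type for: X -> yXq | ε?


Single nonterminal LHS, but y^n q^n is not regular
Classification: Type 2 (Context-Free)


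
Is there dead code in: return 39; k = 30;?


statement follows a return and is unreachable
Dead: 'k = 30'


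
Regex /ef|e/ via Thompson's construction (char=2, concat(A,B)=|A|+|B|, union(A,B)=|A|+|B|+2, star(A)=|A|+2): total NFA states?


Syntax tree has 3 char leaf(s), 1 union(s), 0 star(s)
chars contribute 3×2 = 6; each union adds +2; each star adds +2
Total: 6 + 2 + 0 = 8 states


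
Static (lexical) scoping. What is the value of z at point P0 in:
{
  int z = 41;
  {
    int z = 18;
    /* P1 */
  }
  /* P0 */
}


z declared in the same block as P0
z = 41


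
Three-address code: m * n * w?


Break into single-operator statements:
t1 = m * n
t2 = t1 * w


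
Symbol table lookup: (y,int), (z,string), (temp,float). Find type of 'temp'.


Lookup 'temp' → type float


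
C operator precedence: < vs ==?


'<' is relational (level 7); '==' is equality (level 6)
Higher level binds tighter
'<' has higher precedence than '=='


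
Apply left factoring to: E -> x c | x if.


Common prefix: 'x'
Factored: E -> x E', E' -> c | if


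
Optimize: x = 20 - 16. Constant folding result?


20 - 16 = 4 at compile time
Optimized: x = 4


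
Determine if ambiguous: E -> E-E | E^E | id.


'id-id^id' has two parse trees (no precedence encoded between - and ^)
Ambiguous


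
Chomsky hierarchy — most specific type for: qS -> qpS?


LHS has context (more than one symbol) and |LHS| ≤ |RHS|
Classification: Type 1 (Context-Sensitive)


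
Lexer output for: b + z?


Scan left to right, longest-match per lexeme
Tokens: ID(b), OP(+), ID(z)


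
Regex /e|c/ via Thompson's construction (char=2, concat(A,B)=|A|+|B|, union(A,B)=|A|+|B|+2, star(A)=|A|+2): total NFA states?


Syntax tree has 2 char leaf(s), 1 union(s), 0 star(s)
chars contribute 2×2 = 4; each union adds +2; each star adds +2
Total: 4 + 2 + 0 = 6 states


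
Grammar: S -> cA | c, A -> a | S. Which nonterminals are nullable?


A nonterminal is nullable iff some alternative derives ε (directly, or every symbol in it is nullable)
Nullable: {}


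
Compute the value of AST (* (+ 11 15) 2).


Evaluate inner: (+ 11 15) = 26
Evaluate root: (* 26 2) = 52
Result: 52


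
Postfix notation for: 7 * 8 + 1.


Left to right (same or higher precedence on left)
Postfix: 7 8 * 1 +


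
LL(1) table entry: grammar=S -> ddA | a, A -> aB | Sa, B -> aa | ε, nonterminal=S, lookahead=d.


For [S, d]: 'd' ∈ FIRST(ddA)
Entry: S -> ddA


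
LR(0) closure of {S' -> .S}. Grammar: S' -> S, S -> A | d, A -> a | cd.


Start: S' -> .S
For each item with dot before a nonterminal B, add B -> .γ for every B-production
Closure: [S' -> .S, S -> .A, S -> .d, A -> .a, A -> .cd]


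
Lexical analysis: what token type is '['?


Pattern: delimiter/punctuation
Type: PUNCTUATION


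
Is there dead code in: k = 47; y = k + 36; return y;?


k is read by y's definition; y is returned
No dead code


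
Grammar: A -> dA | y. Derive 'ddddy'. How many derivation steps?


Derivation: A => dA => ddA => dddA => ddddA => ddddy
Steps: 5


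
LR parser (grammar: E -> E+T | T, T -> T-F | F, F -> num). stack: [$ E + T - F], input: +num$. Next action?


handle 'T-F' on top
Action: reduce (T -> T-F)


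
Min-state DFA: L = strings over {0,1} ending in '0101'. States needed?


Track the longest suffix of input matching a prefix of '0101': 5 classes (prefixes of length 0..4)
Minimal DFA: 5 states


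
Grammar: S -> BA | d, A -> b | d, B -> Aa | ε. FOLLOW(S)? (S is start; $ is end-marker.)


$ ∈ FOLLOW(S). For each A -> αBβ: add FIRST(β)\{ε} to FOLLOW(B); if β nullable, add FOLLOW(A).
FOLLOW(S) = {$}


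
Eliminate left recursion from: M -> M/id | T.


Left-recursive alternatives: M/id; non-recursive: T
Introduce M': M -> TM', M' -> /idM' | ε


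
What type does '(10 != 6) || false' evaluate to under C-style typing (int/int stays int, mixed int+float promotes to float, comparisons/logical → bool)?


Operand types: bool || bool
Rule: logical operators take bool operands and yield bool
Result type: bool


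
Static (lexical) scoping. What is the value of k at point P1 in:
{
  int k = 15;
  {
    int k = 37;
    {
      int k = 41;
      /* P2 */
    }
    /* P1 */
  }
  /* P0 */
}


k declared in the same block as P1
k = 37


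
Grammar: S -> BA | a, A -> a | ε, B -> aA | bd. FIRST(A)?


Per alternative of A: FIRST(a) = {a}; FIRST(ε) = {ε}
FIRST(A) = {a, ε}


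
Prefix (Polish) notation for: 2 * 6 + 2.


left-to-right (same/higher precedence on left): tree is (+ (* 2 6) 2)
Prefix: + * 2 6 2


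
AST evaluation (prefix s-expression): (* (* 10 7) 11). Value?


Evaluate inner: (* 10 7) = 70
Evaluate root: (* 70 11) = 770
Result: 770


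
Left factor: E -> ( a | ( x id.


Common prefix: '('
Factored: E -> ( E', E' -> a | x id


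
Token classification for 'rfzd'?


Pattern: letter/underscore followed by alphanumerics, not a keyword
Type: IDENTIFIER


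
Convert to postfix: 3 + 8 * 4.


* has higher precedence, evaluate 8*4 first
Postfix: 3 8 4 * +


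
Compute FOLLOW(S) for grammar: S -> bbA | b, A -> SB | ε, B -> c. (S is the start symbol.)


$ ∈ FOLLOW(S). For each A -> αBβ: add FIRST(β)\{ε} to FOLLOW(B); if β nullable, add FOLLOW(A).
FOLLOW(S) = {$, c}


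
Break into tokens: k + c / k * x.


Scan left to right, longest-match per lexeme
Tokens: ID(k), OP(+), ID(c), OP(/), ID(k), OP(*), ID(x)


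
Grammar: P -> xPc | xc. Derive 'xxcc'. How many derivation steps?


Derivation: P => xPc => xxcc
Steps: 2


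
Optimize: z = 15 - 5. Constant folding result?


15 - 5 = 10 at compile time
Optimized: z = 10


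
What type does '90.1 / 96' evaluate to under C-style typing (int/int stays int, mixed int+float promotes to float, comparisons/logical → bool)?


Operand types: float / int
Rule: mixed int/float promotes to float; int/int stays int
Result type: float


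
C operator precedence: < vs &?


'<' is relational (level 7); '&' is bitwise AND (level 5)
Higher level binds tighter
'<' has higher precedence than '&'


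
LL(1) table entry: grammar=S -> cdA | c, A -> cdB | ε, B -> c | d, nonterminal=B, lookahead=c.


For [B, c]: 'c' ∈ FIRST(c)
Entry: B -> c


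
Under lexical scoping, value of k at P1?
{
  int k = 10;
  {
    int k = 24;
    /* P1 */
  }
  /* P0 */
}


k declared in the same block as P1
k = 24


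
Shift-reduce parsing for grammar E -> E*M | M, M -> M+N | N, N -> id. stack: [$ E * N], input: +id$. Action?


'N' (not preceded by M+) is the handle for M -> N
Action: reduce (M -> N)


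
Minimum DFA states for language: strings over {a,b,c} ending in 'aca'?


Track the longest suffix of input matching a prefix of 'aca': 4 classes (prefixes of length 0..3)
Minimal DFA: 4 states


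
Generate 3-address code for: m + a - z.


Break into single-operator statements:
t1 = m + a
t2 = t1 - z


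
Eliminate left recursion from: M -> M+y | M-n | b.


Left-recursive alternatives: M+y, M-n; non-recursive: b
Introduce M': M -> bM', M' -> +yM' | -nM' | ε


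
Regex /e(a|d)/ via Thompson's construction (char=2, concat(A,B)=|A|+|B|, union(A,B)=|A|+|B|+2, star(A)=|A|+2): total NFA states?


Syntax tree has 3 char leaf(s), 1 union(s), 0 star(s)
chars contribute 3×2 = 6; each union adds +2; each star adds +2
Total: 6 + 2 + 0 = 8 states


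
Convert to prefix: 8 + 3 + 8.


left-to-right (same/higher precedence on left): tree is (+ (+ 8 3) 8)
Prefix: + + 8 3 8


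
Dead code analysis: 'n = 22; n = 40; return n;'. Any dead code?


first assignment to n is overwritten before any read
Dead: 'n = 22'


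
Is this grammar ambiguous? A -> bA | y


right-linear, alternatives start with distinct terminals 'b' vs 'y': unique leftmost derivation
Unambiguous


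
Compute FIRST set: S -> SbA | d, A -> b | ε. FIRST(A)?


Per alternative of A: FIRST(b) = {b}; FIRST(ε) = {ε}
FIRST(A) = {b, ε}


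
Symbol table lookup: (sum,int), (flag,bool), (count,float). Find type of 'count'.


Lookup 'count' → type float


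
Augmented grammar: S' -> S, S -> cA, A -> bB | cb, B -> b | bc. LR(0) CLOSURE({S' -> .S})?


Start: S' -> .S
For each item with dot before a nonterminal B, add B -> .γ for every B-production
Closure: [S' -> .S, S -> .cA]
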